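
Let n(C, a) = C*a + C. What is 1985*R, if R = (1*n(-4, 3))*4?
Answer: -127040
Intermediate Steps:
n(C, a) = C + C*a
R = -64 (R = (1*(-4*(1 + 3)))*4 = (1*(-4*4))*4 = (1*(-16))*4 = -16*4 = -64)
1985*R = 1985*(-64) = -127040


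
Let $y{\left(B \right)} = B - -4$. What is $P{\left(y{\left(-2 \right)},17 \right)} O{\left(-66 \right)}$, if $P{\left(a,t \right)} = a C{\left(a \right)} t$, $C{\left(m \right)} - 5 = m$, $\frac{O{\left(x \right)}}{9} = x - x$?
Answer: $0$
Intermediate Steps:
$O{\left(x \right)} = 0$ ($O{\left(x \right)} = 9 \left(x - x\right) = 9 \cdot 0 = 0$)
$C{\left(m \right)} = 5 + m$
$y{\left(B \right)} = 4 + B$ ($y{\left(B \right)} = B + 4 = 4 + B$)
$P{\left(a,t \right)} = a t \left(5 + a\right)$ ($P{\left(a,t \right)} = a \left(5 + a\right) t = a t \left(5 + a\right)$)
$P{\left(y{\left(-2 \right)},17 \right)} O{\left(-66 \right)} = \left(4 - 2\right) 17 \left(5 + \left(4 - 2\right)\right) 0 = 2 \cdot 17 \left(5 + 2\right) 0 = 2 \cdot 17 \cdot 7 \cdot 0 = 238 \cdot 0 = 0$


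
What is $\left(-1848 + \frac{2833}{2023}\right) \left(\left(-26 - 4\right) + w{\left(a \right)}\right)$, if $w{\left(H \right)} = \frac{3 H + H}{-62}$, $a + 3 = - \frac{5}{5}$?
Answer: $\frac{3444288662}{62713} \approx 54921.0$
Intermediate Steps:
$a = -4$ ($a = -3 - \frac{5}{5} = -3 - 1 = -4$)
$w{\left(H \right)} = - \frac{2 H}{31}$ ($w{\left(H \right)} = 4 H \left(- \frac{1}{62}\right) = - \frac{2 H}{31}$)
$\left(-1848 + \frac{2833}{2023}\right) \left(\left(-26 - 4\right) + w{\left(a \right)}\right) = \left(-1848 + \frac{2833}{2023}\right) \left(\left(-26 - 4\right) - - \frac{8}{31}\right) = \left(-1848 + 2833 \cdot \frac{1}{2023}\right) \left(\left(-26 - 4\right) + \frac{8}{31}\right) = \left(-1848 + \frac{2833}{2023}\right) \left(-30 + \frac{8}{31}\right) = \left(- \frac{3735671}{2023}\right) \left(- \frac{922}{31}\right) = \frac{3444288662}{62713}$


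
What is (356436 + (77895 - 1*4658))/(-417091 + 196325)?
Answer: -429673/220766 ≈ -1.9463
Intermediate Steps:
(356436 + (77895 - 1*4658))/(-417091 + 196325) = (356436 + (77895 - 4658))/(-220766) = (356436 + 73237)*(-1/220766) = 429673*(-1/220766) = -429673/220766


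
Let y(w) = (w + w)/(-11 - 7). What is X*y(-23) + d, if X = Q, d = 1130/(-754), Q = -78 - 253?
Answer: -2875186/3393 ≈ -847.39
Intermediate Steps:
Q = -331
d = -565/377 (d = 1130*(-1/754) = -565/377 ≈ -1.4987)
X = -331
y(w) = -w/9 (y(w) = (2*w)/(-18) = (2*w)*(-1/18) = -w/9)
X*y(-23) + d = -(-331)*(-23)/9 - 565/377 = -331*23/9 - 565/377 = -7613/9 - 565/377 = -2875186/3393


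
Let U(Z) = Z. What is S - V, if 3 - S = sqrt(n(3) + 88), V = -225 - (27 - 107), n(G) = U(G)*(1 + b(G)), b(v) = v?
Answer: 138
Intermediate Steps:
n(G) = G*(1 + G)
V = -145 (V = -225 - 1*(-80) = -225 + 80 = -145)
S = -7 (S = 3 - sqrt(3*(1 + 3) + 88) = 3 - sqrt(3*4 + 88) = 3 - sqrt(12 + 88) = 3 - sqrt(100) = 3 - 1*10 = 3 - 10 = -7)
S - V = -7 - 1*(-145) = -7 + 145 = 138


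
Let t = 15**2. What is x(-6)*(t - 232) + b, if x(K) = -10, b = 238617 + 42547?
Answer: 281234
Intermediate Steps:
b = 281164
t = 225
x(-6)*(t - 232) + b = -10*(225 - 232) + 281164 = -10*(-7) + 281164 = 70 + 281164 = 281234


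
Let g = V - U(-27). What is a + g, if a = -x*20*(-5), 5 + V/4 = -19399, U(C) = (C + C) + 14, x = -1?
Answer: -77676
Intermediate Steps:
U(C) = 14 + 2*C (U(C) = 2*C + 14 = 14 + 2*C)
V = -77616 (V = -20 + 4*(-19399) = -20 - 77596 = -77616)
g = -77576 (g = -77616 - (14 + 2*(-27)) = -77616 - (14 - 54) = -77616 - 1*(-40) = -77616 + 40 = -77576)
a = -100 (a = -(-1*20)*(-5) = -(-20)*(-5) = -1*100 = -100)
a + g = -100 - 77576 = -77676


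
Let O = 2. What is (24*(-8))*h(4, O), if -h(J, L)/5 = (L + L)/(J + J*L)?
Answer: 320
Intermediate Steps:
h(J, L) = -10*L/(J + J*L) (h(J, L) = -5*(L + L)/(J + J*L) = -5*2*L/(J + J*L) = -10*L/(J + J*L))
(24*(-8))*h(4, O) = (24*(-8))*(-10*2/(4*(1 + 2))) = -(-1920)*2/(4*3) = -192*(-5/3) = 320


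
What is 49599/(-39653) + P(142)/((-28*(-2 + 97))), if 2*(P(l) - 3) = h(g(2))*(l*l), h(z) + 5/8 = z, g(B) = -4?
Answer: 72292099/4441136 ≈ 16.278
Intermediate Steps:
h(z) = -5/8 + z
P(l) = 3 - 37*l**2/16 (P(l) = 3 + ((-5/8 - 4)*(l*l))/2 = 3 + (-37*l**2/8)/2 = 3 - 37*l**2/16)
49599/(-39653) + P(142)/((-28*(-2 + 97))) = 49599/(-39653) + (3 - 37/16*142**2)/((-28*(-2 + 97))) = 49599*(-1/39653) + (3 - 37/16*20164)/((-28*95)) = -49599/39653 + (3 - 186517/4)/(-2660) = -49599/39653 - 186505/4*(-1/2660) = -49599/39653 + 37301/2128 = 72292099/4441136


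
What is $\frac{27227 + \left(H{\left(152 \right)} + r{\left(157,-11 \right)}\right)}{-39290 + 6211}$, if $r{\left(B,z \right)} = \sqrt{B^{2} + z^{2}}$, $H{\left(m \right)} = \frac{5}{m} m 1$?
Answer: $- \frac{27232}{33079} - \frac{\sqrt{24770}}{33079} \approx -0.828$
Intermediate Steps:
$H{\left(m \right)} = 5$ ($H{\left(m \right)} = 5 \cdot 1 = 5$)
$\frac{27227 + \left(H{\left(152 \right)} + r{\left(157,-11 \right)}\right)}{-39290 + 6211} = \frac{27227 + \left(5 + \sqrt{157^{2} + \left(-11\right)^{2}}\right)}{-39290 + 6211} = \frac{27227 + \left(5 + \sqrt{24649 + 121}\right)}{-33079} = \left(27227 + \left(5 + \sqrt{24770}\right)\right) \left(- \frac{1}{33079}\right) = \left(27232 + \sqrt{24770}\right) \left(- \frac{1}{33079}\right) = - \frac{27232}{33079} - \frac{\sqrt{24770}}{33079}$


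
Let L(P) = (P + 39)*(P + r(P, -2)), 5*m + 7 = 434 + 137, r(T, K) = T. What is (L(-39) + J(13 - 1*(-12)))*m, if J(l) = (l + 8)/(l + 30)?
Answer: 1692/25 ≈ 67.680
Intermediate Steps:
J(l) = (8 + l)/(30 + l)
m = 564/5 (m = -7/5 + (434 + 137)/5 = -7/5 + (1/5)*571 = -7/5 + 571/5 = 564/5 ≈ 112.80)
L(P) = 2*P*(39 + P) (L(P) = (P + 39)*(P + P) = (39 + P)*(2*P) = 2*P*(39 + P))
(L(-39) + J(13 - 1*(-12)))*m = (2*(-39)*(39 - 39) + (8 + (13 - 1*(-12)))/(30 + (13 - 1*(-12))))*(564/5) = (2*(-39)*0 + (8 + (13 + 12))/(30 + (13 + 12)))*(564/5) = (0 + (8 + 25)/(30 + 25))*(564/5) = (0 + 33/55)*(564/5) = (0 + (1/55)*33)*(564/5) = (0 + 3/5)*(564/5) = (3/5)*(564/5) = 1692/25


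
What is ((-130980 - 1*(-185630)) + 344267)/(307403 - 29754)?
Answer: 398917/277649 ≈ 1.4368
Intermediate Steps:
((-130980 - 1*(-185630)) + 344267)/(307403 - 29754) = ((-130980 + 185630) + 344267)/277649 = (54650 + 344267)*(1/277649) = 398917*(1/277649) = 398917/277649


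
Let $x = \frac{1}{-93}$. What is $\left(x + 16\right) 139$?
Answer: $\frac{206693}{93} \approx 2222.5$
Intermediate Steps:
$x = - \frac{1}{93} \approx -0.010753$
$\left(x + 16\right) 139 = \left(- \frac{1}{93} + 16\right) 139 = \frac{1487}{93} \cdot 139 = \frac{206693}{93}$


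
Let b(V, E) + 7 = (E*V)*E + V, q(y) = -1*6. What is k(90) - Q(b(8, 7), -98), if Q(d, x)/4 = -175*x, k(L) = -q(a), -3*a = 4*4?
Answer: -68594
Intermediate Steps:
a = -16/3 (a = -4*4/3 = -⅓*16 = -16/3 ≈ -5.3333)
q(y) = -6
b(V, E) = -7 + V + V*E² (b(V, E) = -7 + ((E*V)*E + V) = -7 + (V*E² + V) = -7 + (V + V*E²) = -7 + V + V*E²)
k(L) = 6 (k(L) = -1*(-6) = 6)
Q(d, x) = -700*x (Q(d, x) = 4*(-175*x) = -700*x)
k(90) - Q(b(8, 7), -98) = 6 - (-700)*(-98) = 6 - 1*68600 = 6 - 68600 = -68594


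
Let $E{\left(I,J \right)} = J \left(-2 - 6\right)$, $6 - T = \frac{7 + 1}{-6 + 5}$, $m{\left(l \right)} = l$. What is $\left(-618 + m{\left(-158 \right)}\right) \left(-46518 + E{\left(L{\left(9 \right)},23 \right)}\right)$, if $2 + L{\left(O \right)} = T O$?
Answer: $36240752$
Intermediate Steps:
$T = 14$ ($T = 6 - \frac{7 + 1}{-6 + 5} = 6 - \frac{8}{-1} = 6 - 8 \left(-1\right) = 6 - -8 = 6 + 8 = 14$)
$L{\left(O \right)} = -2 + 14 O$
$E{\left(I,J \right)} = - 8 J$ ($E{\left(I,J \right)} = J \left(-8\right) = - 8 J$)
$\left(-618 + m{\left(-158 \right)}\right) \left(-46518 + E{\left(L{\left(9 \right)},23 \right)}\right) = \left(-618 - 158\right) \left(-46518 - 184\right) = - 776 \left(-46518 - 184\right) = \left(-776\right) \left(-46702\right) = 36240752$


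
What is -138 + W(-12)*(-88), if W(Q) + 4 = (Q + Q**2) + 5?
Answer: -11842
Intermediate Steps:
W(Q) = 1 + Q + Q**2 (W(Q) = -4 + ((Q + Q**2) + 5) = -4 + (5 + Q + Q**2) = 1 + Q + Q**2)
-138 + W(-12)*(-88) = -138 + (1 - 12 + (-12)**2)*(-88) = -138 + (1 - 12 + 144)*(-88) = -138 + 133*(-88) = -138 - 11704 = -11842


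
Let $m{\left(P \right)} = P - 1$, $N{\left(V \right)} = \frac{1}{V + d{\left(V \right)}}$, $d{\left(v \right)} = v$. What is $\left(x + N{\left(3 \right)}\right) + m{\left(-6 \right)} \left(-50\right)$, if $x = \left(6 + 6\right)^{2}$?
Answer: $\frac{2965}{6} \approx 494.17$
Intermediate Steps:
$x = 144$ ($x = 12^{2} = 144$)
$N{\left(V \right)} = \frac{1}{2 V}$ ($N{\left(V \right)} = \frac{1}{V + V} = \frac{1}{2 V}$)
$m{\left(P \right)} = -1 + P$ ($m{\left(P \right)} = P - 1 = -1 + P$)
$\left(x + N{\left(3 \right)}\right) + m{\left(-6 \right)} \left(-50\right) = \left(144 + \frac{1}{2 \cdot 3}\right) + \left(-1 - 6\right) \left(-50\right) = \left(144 + \frac{1}{2} \cdot \frac{1}{3}\right) - -350 = \left(144 + \frac{1}{6}\right) + 350 = \frac{865}{6} + 350 = \frac{2965}{6}$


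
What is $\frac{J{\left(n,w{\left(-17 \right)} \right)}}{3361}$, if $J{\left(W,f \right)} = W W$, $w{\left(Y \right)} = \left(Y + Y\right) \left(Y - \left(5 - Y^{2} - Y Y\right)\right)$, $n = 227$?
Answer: $\frac{51529}{3361} \approx 15.331$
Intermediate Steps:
$w{\left(Y \right)} = 2 Y \left(-5 + Y + 2 Y^{2}\right)$ ($w{\left(Y \right)} = 2 Y \left(Y + \left(\left(Y^{2} + Y^{2}\right) - 5\right)\right) = 2 Y \left(Y + \left(2 Y^{2} - 5\right)\right) = 2 Y \left(Y + \left(-5 + 2 Y^{2}\right)\right) = 2 Y \left(-5 + Y + 2 Y^{2}\right)$)
$J{\left(W,f \right)} = W^{2}$
$\frac{J{\left(n,w{\left(-17 \right)} \right)}}{3361} = \frac{227^{2}}{3361} = 51529 \cdot \frac{1}{3361} = \frac{51529}{3361}$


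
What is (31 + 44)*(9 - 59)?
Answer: -3750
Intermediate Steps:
(31 + 44)*(9 - 59) = 75*(-50) = -3750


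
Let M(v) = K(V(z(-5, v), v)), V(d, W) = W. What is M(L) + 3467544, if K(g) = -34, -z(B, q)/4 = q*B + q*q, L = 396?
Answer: 3467510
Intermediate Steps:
z(B, q) = -4*q² - 4*B*q (z(B, q) = -4*(q*B + q*q) = -4*(B*q + q²) = -4*(q² + B*q) = -4*q² - 4*B*q)
M(v) = -34
M(L) + 3467544 = -34 + 3467544 = 3467510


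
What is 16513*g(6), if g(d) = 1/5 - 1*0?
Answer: 16513/5 ≈ 3302.6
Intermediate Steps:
g(d) = 1/5 (g(d) = 1/5 + 0 = 1/5)
16513*g(6) = 16513*(1/5) = 16513/5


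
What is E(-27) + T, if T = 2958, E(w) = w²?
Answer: 3687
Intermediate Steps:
E(-27) + T = (-27)² + 2958 = 729 + 2958 = 3687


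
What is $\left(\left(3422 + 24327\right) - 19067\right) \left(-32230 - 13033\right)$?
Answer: $-392973366$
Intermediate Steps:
$\left(\left(3422 + 24327\right) - 19067\right) \left(-32230 - 13033\right) = \left(27749 - 19067\right) \left(-45263\right) = 8682 \left(-45263\right) = -392973366$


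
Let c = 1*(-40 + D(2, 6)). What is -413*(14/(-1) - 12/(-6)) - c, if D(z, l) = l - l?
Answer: 4996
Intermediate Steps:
D(z, l) = 0
c = -40 (c = 1*(-40 + 0) = 1*(-40) = -40)
-413*(14/(-1) - 12/(-6)) - c = -413*(14/(-1) - 12/(-6)) - 1*(-40) = -413*(14*(-1) - 12*(-⅙)) + 40 = -413*(-14 + 2) + 40 = -413*(-12) + 40 = 4956 + 40 = 4996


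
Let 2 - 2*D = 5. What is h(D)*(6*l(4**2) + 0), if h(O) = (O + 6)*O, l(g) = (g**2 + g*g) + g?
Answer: -21384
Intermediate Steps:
D = -3/2 (D = 1 - 1/2*5 = 1 - 5/2 = -3/2 ≈ -1.5000)
l(g) = g + 2*g**2 (l(g) = (g**2 + g**2) + g = 2*g**2 + g = g + 2*g**2)
h(O) = O*(6 + O) (h(O) = (6 + O)*O = O*(6 + O))
h(D)*(6*l(4**2) + 0) = (-3*(6 - 3/2)/2)*(6*(4**2*(1 + 2*4**2)) + 0) = (-3/2*9/2)*(6*(16*(1 + 2*16)) + 0) = -27*(6*(16*(1 + 32)) + 0)/4 = -27*(6*(16*33) + 0)/4 = -27*(6*528 + 0)/4 = -27*(3168 + 0)/4 = -27/4*3168 = -21384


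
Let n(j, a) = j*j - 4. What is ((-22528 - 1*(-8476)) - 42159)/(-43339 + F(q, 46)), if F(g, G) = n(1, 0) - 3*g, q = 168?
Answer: 56211/43846 ≈ 1.2820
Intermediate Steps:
n(j, a) = -4 + j**2 (n(j, a) = j**2 - 4 = -4 + j**2)
F(g, G) = -3 - 3*g (F(g, G) = (-4 + 1**2) - 3*g = (-4 + 1) - 3*g = -3 - 3*g)
((-22528 - 1*(-8476)) - 42159)/(-43339 + F(q, 46)) = ((-22528 - 1*(-8476)) - 42159)/(-43339 + (-3 - 3*168)) = ((-22528 + 8476) - 42159)/(-43339 + (-3 - 504)) = (-14052 - 42159)/(-43339 - 507) = -56211/(-43846) = -56211*(-1/43846) = 56211/43846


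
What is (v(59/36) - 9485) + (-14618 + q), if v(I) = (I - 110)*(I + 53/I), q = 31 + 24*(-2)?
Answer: -2125842949/76464 ≈ -27802.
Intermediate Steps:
q = -17 (q = 31 - 48 = -17)
v(I) = (-110 + I)*(I + 53/I)
(v(59/36) - 9485) + (-14618 + q) = ((53 + (59/36)**2 - 5830/(59/36) - 6490/36) - 9485) + (-14618 - 17) = ((53 + (59*(1/36))**2 - 5830/(59*(1/36)) - 6490/36) - 9485) - 14635 = ((53 + (59/36)**2 - 5830/59/36 - 110*59/36) - 9485) - 14635 = ((53 + 3481/1296 - 5830*36/59 - 3245/18) - 9485) - 14635 = ((53 + 3481/1296 - 209880/59 - 3245/18) - 9485) - 14635 = (-281531269/76464 - 9485) - 14635 = -1006792309/76464 - 14635 = -2125842949/76464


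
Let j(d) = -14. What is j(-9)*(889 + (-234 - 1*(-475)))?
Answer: -15820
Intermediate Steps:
j(-9)*(889 + (-234 - 1*(-475))) = -14*(889 + (-234 - 1*(-475))) = -14*(889 + (-234 + 475)) = -14*(889 + 241) = -14*1130 = -15820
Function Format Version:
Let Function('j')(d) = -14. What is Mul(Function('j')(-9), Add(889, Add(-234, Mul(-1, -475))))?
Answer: -15820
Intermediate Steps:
Mul(Function('j')(-9), Add(889, Add(-234, Mul(-1, -475)))) = Mul(-14, Add(889, Add(-234, Mul(-1, -475)))) = Mul(-14, Add(889, Add(-234, 475))) = Mul(-14, Add(889, 241)) = Mul(-14, 1130) = -15820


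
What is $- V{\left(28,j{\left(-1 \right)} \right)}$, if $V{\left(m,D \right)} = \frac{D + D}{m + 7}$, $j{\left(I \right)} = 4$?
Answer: $- \frac{8}{35} \approx -0.22857$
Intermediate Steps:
$V{\left(m,D \right)} = \frac{2 D}{7 + m}$
$- V{\left(28,j{\left(-1 \right)} \right)} = - \frac{2 \cdot 4}{7 + 28} = - \frac{2 \cdot 4}{35} = \left(-1\right) \frac{8}{35} = - \frac{8}{35}$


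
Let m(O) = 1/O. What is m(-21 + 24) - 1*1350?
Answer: -4049/3 ≈ -1349.7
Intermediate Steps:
m(-21 + 24) - 1*1350 = 1/(-21 + 24) - 1*1350 = 1/3 - 1350 = ⅓ - 1350 = -4049/3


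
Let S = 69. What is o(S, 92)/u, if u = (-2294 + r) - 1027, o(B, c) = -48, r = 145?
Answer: 6/397 ≈ 0.015113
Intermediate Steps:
u = -3176 (u = (-2294 + 145) - 1027 = -2149 - 1027 = -3176)
o(S, 92)/u = -48/(-3176) = -48*(-1/3176) = 6/397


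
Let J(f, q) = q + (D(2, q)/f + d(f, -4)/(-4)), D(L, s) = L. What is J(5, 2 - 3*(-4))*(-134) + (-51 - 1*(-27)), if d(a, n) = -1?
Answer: -19871/10 ≈ -1987.1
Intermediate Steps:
J(f, q) = ¼ + q + 2/f (J(f, q) = q + (2/f - 1/(-4)) = q + (2/f - 1*(-¼)) = q + (2/f + ¼) = q + (¼ + 2/f) = ¼ + q + 2/f)
J(5, 2 - 3*(-4))*(-134) + (-51 - 1*(-27)) = (¼ + (2 - 3*(-4)) + 2/5)*(-134) + (-51 - 1*(-27)) = (¼ + (2 + 12) + 2*(⅕))*(-134) + (-51 + 27) = (¼ + 14 + ⅖)*(-134) - 24 = (293/20)*(-134) - 24 = -19631/10 - 24 = -19871/10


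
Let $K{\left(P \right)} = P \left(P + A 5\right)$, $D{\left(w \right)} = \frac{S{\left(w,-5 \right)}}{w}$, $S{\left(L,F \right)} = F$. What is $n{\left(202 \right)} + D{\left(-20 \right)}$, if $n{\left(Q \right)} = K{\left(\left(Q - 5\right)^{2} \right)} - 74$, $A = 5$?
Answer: $\frac{6028434529}{4} \approx 1.5071 \cdot 10^{9}$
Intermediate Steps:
$D{\left(w \right)} = - \frac{5}{w}$
$K{\left(P \right)} = P \left(25 + P\right)$ ($K{\left(P \right)} = P \left(P + 5 \cdot 5\right) = P \left(P + 25\right) = P \left(25 + P\right)$)
$n{\left(Q \right)} = -74 + \left(-5 + Q\right)^{2} \left(25 + \left(-5 + Q\right)^{2}\right)$ ($n{\left(Q \right)} = \left(Q - 5\right)^{2} \left(25 + \left(Q - 5\right)^{2}\right) - 74 = \left(-5 + Q\right)^{2} \left(25 + \left(-5 + Q\right)^{2}\right) - 74 = -74 + \left(-5 + Q\right)^{2} \left(25 + \left(-5 + Q\right)^{2}\right)$)
$n{\left(202 \right)} + D{\left(-20 \right)} = \left(-74 + \left(-5 + 202\right)^{2} \left(25 + \left(-5 + 202\right)^{2}\right)\right) - \frac{5}{-20} = \left(-74 + 197^{2} \left(25 + 197^{2}\right)\right) - - \frac{1}{4} = \left(-74 + 38809 \left(25 + 38809\right)\right) + \frac{1}{4} = \left(-74 + 38809 \cdot 38834\right) + \frac{1}{4} = \left(-74 + 1507108706\right) + \frac{1}{4} = 1507108632 + \frac{1}{4} = \frac{6028434529}{4}$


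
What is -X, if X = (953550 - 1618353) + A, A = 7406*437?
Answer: -2571619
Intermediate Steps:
A = 3236422
X = 2571619 (X = (953550 - 1618353) + 3236422 = -664803 + 3236422 = 2571619)
-X = -1*2571619 = -2571619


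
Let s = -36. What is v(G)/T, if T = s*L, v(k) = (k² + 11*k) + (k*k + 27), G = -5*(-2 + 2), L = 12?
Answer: -1/16 ≈ -0.062500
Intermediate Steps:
G = 0 (G = -5*0 = 0)
v(k) = 27 + 2*k² + 11*k (v(k) = (k² + 11*k) + (k² + 27) = (k² + 11*k) + (27 + k²) = 27 + 2*k² + 11*k)
T = -432 (T = -36*12 = -432)
v(G)/T = (27 + 2*0² + 11*0)/(-432) = (27 + 2*0 + 0)*(-1/432) = (27 + 0 + 0)*(-1/432) = 27*(-1/432) = -1/16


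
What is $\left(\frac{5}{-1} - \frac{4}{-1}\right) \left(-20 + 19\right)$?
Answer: $1$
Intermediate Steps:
$\left(\frac{5}{-1} - \frac{4}{-1}\right) \left(-20 + 19\right) = \left(5 \left(-1\right) - -4\right) \left(-1\right) = \left(-5 + 4\right) \left(-1\right) = \left(-1\right) \left(-1\right) = 1$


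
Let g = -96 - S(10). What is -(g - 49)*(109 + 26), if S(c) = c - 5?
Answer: 20250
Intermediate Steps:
S(c) = -5 + c
g = -101 (g = -96 - (-5 + 10) = -96 - 1*5 = -96 - 5 = -101)
-(g - 49)*(109 + 26) = -(-101 - 49)*(109 + 26) = -(-150)*135 = -1*(-20250) = 20250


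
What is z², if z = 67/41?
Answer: 4489/1681 ≈ 2.6704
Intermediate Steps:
z = 67/41 (z = 67*(1/41) = 67/41 ≈ 1.6341)
z² = (67/41)² = 4489/1681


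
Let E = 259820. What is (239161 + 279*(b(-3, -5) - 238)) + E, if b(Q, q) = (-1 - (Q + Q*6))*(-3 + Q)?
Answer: 399099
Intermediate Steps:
b(Q, q) = (-1 - 7*Q)*(-3 + Q) (b(Q, q) = (-1 - (Q + 6*Q))*(-3 + Q) = (-1 - 7*Q)*(-3 + Q))
(239161 + 279*(b(-3, -5) - 238)) + E = (239161 + 279*((3 - 7*(-3)² + 20*(-3)) - 238)) + 259820 = (239161 + 279*((3 - 7*9 - 60) - 238)) + 259820 = (239161 + 279*((3 - 63 - 60) - 238)) + 259820 = (239161 + 279*(-120 - 238)) + 259820 = (239161 + 279*(-358)) + 259820 = (239161 - 99882) + 259820 = 139279 + 259820 = 399099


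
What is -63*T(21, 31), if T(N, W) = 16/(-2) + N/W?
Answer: 14301/31 ≈ 461.32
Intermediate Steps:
T(N, W) = -8 + N/W (T(N, W) = 16*(-½) + N/W = -8 + N/W)
-63*T(21, 31) = -63*(-8 + 21/31) = -63*(-227/31) = 14301/31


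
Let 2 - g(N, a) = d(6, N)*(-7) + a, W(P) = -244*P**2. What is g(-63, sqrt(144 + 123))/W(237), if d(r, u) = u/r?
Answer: 143/27410472 + sqrt(267)/13705236 ≈ 6.4092e-6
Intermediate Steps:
g(N, a) = 2 - a + 7*N/6 (g(N, a) = 2 - ((N/6)*(-7) + a) = 2 - (-7*N/6 + a) = 2 - (a - 7*N/6) = 2 + (-a + 7*N/6) = 2 - a + 7*N/6)
g(-63, sqrt(144 + 123))/W(237) = (2 - sqrt(144 + 123) + (7/6)*(-63))/((-244*237**2)) = (2 - sqrt(267) - 147/2)/((-244*56169)) = (-143/2 - sqrt(267))/(-13705236) = (-143/2 - sqrt(267))*(-1/13705236) = 143/27410472 + sqrt(267)/13705236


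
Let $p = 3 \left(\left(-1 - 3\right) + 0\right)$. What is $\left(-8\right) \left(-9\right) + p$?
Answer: $60$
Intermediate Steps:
$p = -12$ ($p = 3 \left(-4 + 0\right) = 3 \left(-4\right) = -12$)
$\left(-8\right) \left(-9\right) + p = \left(-8\right) \left(-9\right) - 12 = 72 - 12 = 60$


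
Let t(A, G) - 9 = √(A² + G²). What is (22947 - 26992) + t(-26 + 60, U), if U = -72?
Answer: -4036 + 2*√1585 ≈ -3956.4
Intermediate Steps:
t(A, G) = 9 + √(A² + G²)
(22947 - 26992) + t(-26 + 60, U) = (22947 - 26992) + (9 + √((-26 + 60)² + (-72)²)) = -4045 + (9 + √(34² + 5184)) = -4045 + (9 + √(1156 + 5184)) = -4045 + (9 + √6340) = -4045 + (9 + 2*√1585) = -4036 + 2*√1585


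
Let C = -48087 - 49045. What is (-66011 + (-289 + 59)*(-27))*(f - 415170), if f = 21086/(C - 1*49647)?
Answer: 3644168797515316/146779 ≈ 2.4828e+10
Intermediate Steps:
C = -97132
f = -21086/146779 (f = 21086/(-97132 - 1*49647) = 21086/(-97132 - 49647) = 21086/(-146779) = 21086*(-1/146779) = -21086/146779 ≈ -0.14366)
(-66011 + (-289 + 59)*(-27))*(f - 415170) = (-66011 + (-289 + 59)*(-27))*(-21086/146779 - 415170) = (-66011 - 230*(-27))*(-60938258516/146779) = (-66011 + 6210)*(-60938258516/146779) = -59801*(-60938258516/146779) = 3644168797515316/146779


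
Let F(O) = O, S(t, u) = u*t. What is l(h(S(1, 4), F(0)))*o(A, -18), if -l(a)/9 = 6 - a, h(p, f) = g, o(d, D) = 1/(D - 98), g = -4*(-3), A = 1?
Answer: -27/58 ≈ -0.46552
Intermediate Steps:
S(t, u) = t*u
g = 12
o(d, D) = 1/(-98 + D)
h(p, f) = 12
l(a) = -54 + 9*a (l(a) = -9*(6 - a) = -54 + 9*a)
l(h(S(1, 4), F(0)))*o(A, -18) = (-54 + 9*12)/(-98 - 18) = (-54 + 108)/(-116) = 54*(-1/116) = -27/58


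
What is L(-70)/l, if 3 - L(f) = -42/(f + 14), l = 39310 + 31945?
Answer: 9/285020 ≈ 3.1577e-5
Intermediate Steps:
l = 71255
L(f) = 3 + 42/(14 + f) (L(f) = 3 - (-42)/(f + 14) = 3 - (-42)/(14 + f) = 3 + 42/(14 + f))
L(-70)/l = (3*(28 - 70)/(14 - 70))/71255 = (3*(-42)/(-56))*(1/71255) = (3*(-1/56)*(-42))*(1/71255) = (9/4)*(1/71255) = 9/285020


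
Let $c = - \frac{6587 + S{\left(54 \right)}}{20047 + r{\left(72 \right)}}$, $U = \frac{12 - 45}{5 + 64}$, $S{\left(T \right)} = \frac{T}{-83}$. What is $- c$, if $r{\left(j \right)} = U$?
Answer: $\frac{12573341}{38268810} \approx 0.32855$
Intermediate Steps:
$S{\left(T \right)} = - \frac{T}{83}$ ($S{\left(T \right)} = T \left(- \frac{1}{83}\right) = - \frac{T}{83}$)
$U = - \frac{11}{23}$ ($U = - \frac{33}{69} = \left(-33\right) \frac{1}{69} = - \frac{11}{23} \approx -0.47826$)
$r{\left(j \right)} = - \frac{11}{23}$
$c = - \frac{12573341}{38268810}$ ($c = - \frac{6587 - \frac{54}{83}}{20047 - \frac{11}{23}} = - \frac{6587 - \frac{54}{83}}{\frac{461070}{23}} = - \frac{546667 \cdot 23}{83 \cdot 461070} = \left(-1\right) \frac{12573341}{38268810} = - \frac{12573341}{38268810} \approx -0.32855$)
$- c = \left(-1\right) \left(- \frac{12573341}{38268810}\right) = \frac{12573341}{38268810}$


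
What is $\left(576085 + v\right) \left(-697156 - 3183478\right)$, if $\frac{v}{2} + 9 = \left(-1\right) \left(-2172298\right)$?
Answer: $-19095292140342$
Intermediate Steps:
$v = 4344578$ ($v = -18 + 2 \left(\left(-1\right) \left(-2172298\right)\right) = -18 + 2 \cdot 2172298 = -18 + 4344596 = 4344578$)
$\left(576085 + v\right) \left(-697156 - 3183478\right) = \left(576085 + 4344578\right) \left(-697156 - 3183478\right) = 4920663 \left(-3880634\right) = -19095292140342$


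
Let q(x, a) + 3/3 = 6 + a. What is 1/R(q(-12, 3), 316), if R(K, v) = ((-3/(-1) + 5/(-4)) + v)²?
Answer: 16/1615441 ≈ 9.9044e-6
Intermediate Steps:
q(x, a) = 5 + a (q(x, a) = -1 + (6 + a) = 5 + a)
R(K, v) = (7/4 + v)² (R(K, v) = ((-3*(-1) + 5*(-¼)) + v)² = ((3 - 5/4) + v)² = (7/4 + v)²)
1/R(q(-12, 3), 316) = 1/((7 + 4*316)²/16) = 1/((7 + 1264)²/16) = 1/((1/16)*1271²) = 1/((1/16)*1615441) = 1/(1615441/16) = 16/1615441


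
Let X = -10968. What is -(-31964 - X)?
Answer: 20996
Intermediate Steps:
-(-31964 - X) = -(-31964 - 1*(-10968)) = -(-31964 + 10968) = -1*(-20996) = 20996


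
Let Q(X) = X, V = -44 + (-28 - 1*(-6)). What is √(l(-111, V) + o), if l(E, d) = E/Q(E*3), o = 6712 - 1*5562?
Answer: √10353/3 ≈ 33.917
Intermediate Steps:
V = -66 (V = -44 + (-28 + 6) = -44 - 22 = -66)
o = 1150 (o = 6712 - 5562 = 1150)
l(E, d) = ⅓ (l(E, d) = E/((E*3)) = E/((3*E)) = E*(1/(3*E)) = ⅓)
√(l(-111, V) + o) = √(⅓ + 1150) = √(3451/3) = √10353/3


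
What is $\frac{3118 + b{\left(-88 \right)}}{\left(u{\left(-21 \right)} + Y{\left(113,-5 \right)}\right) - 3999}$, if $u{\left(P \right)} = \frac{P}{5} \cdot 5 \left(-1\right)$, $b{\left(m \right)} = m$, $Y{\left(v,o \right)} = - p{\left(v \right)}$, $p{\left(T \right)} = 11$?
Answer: $- \frac{3030}{3989} \approx -0.75959$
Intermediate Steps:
$Y{\left(v,o \right)} = -11$ ($Y{\left(v,o \right)} = \left(-1\right) 11 = -11$)
$u{\left(P \right)} = - P$ ($u{\left(P \right)} = P \frac{1}{5} \cdot 5 \left(-1\right) = \frac{P}{5} \cdot 5 \left(-1\right) = P \left(-1\right) = - P$)
$\frac{3118 + b{\left(-88 \right)}}{\left(u{\left(-21 \right)} + Y{\left(113,-5 \right)}\right) - 3999} = \frac{3118 - 88}{\left(\left(-1\right) \left(-21\right) - 11\right) - 3999} = \frac{3030}{\left(21 - 11\right) - 3999} = \frac{3030}{10 - 3999} = \frac{3030}{-3989} = 3030 \left(- \frac{1}{3989}\right) = - \frac{3030}{3989}$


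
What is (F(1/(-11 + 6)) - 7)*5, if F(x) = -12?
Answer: -95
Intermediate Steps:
(F(1/(-11 + 6)) - 7)*5 = (-12 - 7)*5 = -19*5 = -95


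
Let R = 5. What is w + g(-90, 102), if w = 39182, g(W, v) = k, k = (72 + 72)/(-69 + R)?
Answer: 156719/4 ≈ 39180.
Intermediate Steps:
k = -9/4 (k = (72 + 72)/(-69 + 5) = 144/(-64) = 144*(-1/64) = -9/4 ≈ -2.2500)
g(W, v) = -9/4
w + g(-90, 102) = 39182 - 9/4 = 156719/4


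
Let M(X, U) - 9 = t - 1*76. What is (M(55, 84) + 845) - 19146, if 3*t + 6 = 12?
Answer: -18366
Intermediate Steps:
t = 2 (t = -2 + (⅓)*12 = -2 + 4 = 2)
M(X, U) = -65 (M(X, U) = 9 + (2 - 1*76) = 9 + (2 - 76) = 9 - 74 = -65)
(M(55, 84) + 845) - 19146 = (-65 + 845) - 19146 = 780 - 19146 = -18366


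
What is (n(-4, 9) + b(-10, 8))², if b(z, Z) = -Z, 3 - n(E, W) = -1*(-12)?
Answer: 289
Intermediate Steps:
n(E, W) = -9 (n(E, W) = 3 - (-1)*(-12) = 3 - 1*12 = 3 - 12 = -9)
(n(-4, 9) + b(-10, 8))² = (-9 - 1*8)² = (-9 - 8)² = (-17)² = 289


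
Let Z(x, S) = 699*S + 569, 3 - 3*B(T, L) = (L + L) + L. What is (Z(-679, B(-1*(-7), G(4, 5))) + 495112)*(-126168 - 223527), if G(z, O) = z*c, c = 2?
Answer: -171626109660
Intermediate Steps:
G(z, O) = 2*z (G(z, O) = z*2 = 2*z)
B(T, L) = 1 - L (B(T, L) = 1 - ((L + L) + L)/3 = 1 - (2*L + L)/3 = 1 - L)
Z(x, S) = 569 + 699*S
(Z(-679, B(-1*(-7), G(4, 5))) + 495112)*(-126168 - 223527) = ((569 + 699*(1 - 2*4)) + 495112)*(-126168 - 223527) = ((569 + 699*(1 - 1*8)) + 495112)*(-349695) = ((569 + 699*(1 - 8)) + 495112)*(-349695) = ((569 + 699*(-7)) + 495112)*(-349695) = ((569 - 4893) + 495112)*(-349695) = (-4324 + 495112)*(-349695) = 490788*(-349695) = -171626109660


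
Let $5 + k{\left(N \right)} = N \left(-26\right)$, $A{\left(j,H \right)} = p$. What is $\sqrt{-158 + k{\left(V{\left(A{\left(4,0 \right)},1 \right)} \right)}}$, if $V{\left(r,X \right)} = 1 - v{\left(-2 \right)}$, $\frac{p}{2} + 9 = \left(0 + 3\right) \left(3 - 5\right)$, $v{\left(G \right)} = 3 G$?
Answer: $i \sqrt{345} \approx 18.574 i$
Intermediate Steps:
$p = -30$ ($p = -18 + 2 \left(0 + 3\right) \left(3 - 5\right) = -18 + 2 \cdot 3 \left(-2\right) = -18 + 2 \left(-6\right) = -18 - 12 = -30$)
$A{\left(j,H \right)} = -30$
$V{\left(r,X \right)} = 7$ ($V{\left(r,X \right)} = 1 - 3 \left(-2\right) = 1 - -6 = 1 + 6 = 7$)
$k{\left(N \right)} = -5 - 26 N$ ($k{\left(N \right)} = -5 + N \left(-26\right) = -5 - 26 N$)
$\sqrt{-158 + k{\left(V{\left(A{\left(4,0 \right)},1 \right)} \right)}} = \sqrt{-158 - 187} = \sqrt{-345} = i \sqrt{345}$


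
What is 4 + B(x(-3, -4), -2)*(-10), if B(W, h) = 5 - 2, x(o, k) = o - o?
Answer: -26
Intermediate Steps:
x(o, k) = 0
B(W, h) = 3
4 + B(x(-3, -4), -2)*(-10) = 4 + 3*(-10) = 4 - 30 = -26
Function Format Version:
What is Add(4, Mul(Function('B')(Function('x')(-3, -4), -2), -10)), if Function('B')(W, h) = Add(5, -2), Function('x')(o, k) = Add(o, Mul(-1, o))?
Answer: -26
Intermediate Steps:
Function('x')(o, k) = 0
Function('B')(W, h) = 3
Add(4, Mul(Function('B')(Function('x')(-3, -4), -2), -10)) = Add(4, Mul(3, -10)) = Add(4, -30) = -26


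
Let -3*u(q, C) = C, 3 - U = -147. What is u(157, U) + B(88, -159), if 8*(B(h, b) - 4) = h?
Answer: -35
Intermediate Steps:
U = 150 (U = 3 - 1*(-147) = 3 + 147 = 150)
u(q, C) = -C/3
B(h, b) = 4 + h/8
u(157, U) + B(88, -159) = -⅓*150 + (4 + (⅛)*88) = -50 + (4 + 11) = -50 + 15 = -35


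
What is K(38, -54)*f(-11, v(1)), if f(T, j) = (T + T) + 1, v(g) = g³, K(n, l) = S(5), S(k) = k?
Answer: -105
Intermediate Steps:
K(n, l) = 5
f(T, j) = 1 + 2*T (f(T, j) = 2*T + 1 = 1 + 2*T)
K(38, -54)*f(-11, v(1)) = 5*(1 + 2*(-11)) = 5*(1 - 22) = 5*(-21) = -105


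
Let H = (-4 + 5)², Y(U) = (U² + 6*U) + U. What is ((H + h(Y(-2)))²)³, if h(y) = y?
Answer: 531441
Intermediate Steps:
Y(U) = U² + 7*U
H = 1 (H = 1² = 1)
((H + h(Y(-2)))²)³ = ((1 - 2*(7 - 2))²)³ = ((1 - 2*5)²)³ = ((1 - 10)²)³ = ((-9)²)³ = 81³ = 531441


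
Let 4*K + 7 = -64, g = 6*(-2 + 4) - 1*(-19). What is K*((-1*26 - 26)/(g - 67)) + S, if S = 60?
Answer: 1237/36 ≈ 34.361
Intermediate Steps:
g = 31 (g = 6*2 + 19 = 12 + 19 = 31)
K = -71/4 (K = -7/4 + (¼)*(-64) = -7/4 - 16 = -71/4 ≈ -17.750)
K*((-1*26 - 26)/(g - 67)) + S = -71*(-1*26 - 26)/(4*(31 - 67)) + 60 = -71*(-26 - 26)/(4*(-36)) + 60 = -(-923)*(-1)/36 + 60 = -71/4*13/9 + 60 = -923/36 + 60 = 1237/36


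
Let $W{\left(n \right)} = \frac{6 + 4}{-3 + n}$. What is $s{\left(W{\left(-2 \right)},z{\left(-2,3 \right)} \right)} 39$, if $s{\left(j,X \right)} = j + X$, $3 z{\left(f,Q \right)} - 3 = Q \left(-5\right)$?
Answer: $-234$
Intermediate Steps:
$W{\left(n \right)} = \frac{10}{-3 + n}$
$z{\left(f,Q \right)} = 1 - \frac{5 Q}{3}$ ($z{\left(f,Q \right)} = 1 + \frac{Q \left(-5\right)}{3} = 1 + \frac{\left(-5\right) Q}{3} = 1 - \frac{5 Q}{3}$)
$s{\left(j,X \right)} = X + j$
$s{\left(W{\left(-2 \right)},z{\left(-2,3 \right)} \right)} 39 = \left(\left(1 - 5\right) + \frac{10}{-3 - 2}\right) 39 = \left(\left(1 - 5\right) + \frac{10}{-5}\right) 39 = \left(-4 + 10 \left(- \frac{1}{5}\right)\right) 39 = \left(-4 - 2\right) 39 = \left(-6\right) 39 = -234$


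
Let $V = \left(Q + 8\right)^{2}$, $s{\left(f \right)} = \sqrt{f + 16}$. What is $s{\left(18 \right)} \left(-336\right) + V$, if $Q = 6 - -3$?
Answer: $289 - 336 \sqrt{34} \approx -1670.2$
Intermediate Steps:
$Q = 9$ ($Q = 6 + 3 = 9$)
$s{\left(f \right)} = \sqrt{16 + f}$
$V = 289$ ($V = \left(9 + 8\right)^{2} = 17^{2} = 289$)
$s{\left(18 \right)} \left(-336\right) + V = \sqrt{16 + 18} \left(-336\right) + 289 = \sqrt{34} \left(-336\right) + 289 = - 336 \sqrt{34} + 289 = 289 - 336 \sqrt{34}$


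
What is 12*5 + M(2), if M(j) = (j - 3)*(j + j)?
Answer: 56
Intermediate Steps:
M(j) = 2*j*(-3 + j) (M(j) = (-3 + j)*(2*j) = 2*j*(-3 + j))
12*5 + M(2) = 12*5 + 2*2*(-3 + 2) = 60 + 2*2*(-1) = 60 - 4 = 56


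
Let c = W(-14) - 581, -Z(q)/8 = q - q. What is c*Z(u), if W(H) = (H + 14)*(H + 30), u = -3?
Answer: 0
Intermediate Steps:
Z(q) = 0 (Z(q) = -8*(q - q) = -8*0 = 0)
W(H) = (14 + H)*(30 + H)
c = -581 (c = (420 + (-14)² + 44*(-14)) - 581 = (420 + 196 - 616) - 581 = 0 - 581 = -581)
c*Z(u) = -581*0 = 0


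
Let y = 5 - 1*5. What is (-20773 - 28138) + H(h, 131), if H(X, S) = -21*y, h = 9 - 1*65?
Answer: -48911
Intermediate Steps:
h = -56 (h = 9 - 65 = -56)
y = 0 (y = 5 - 5 = 0)
H(X, S) = 0 (H(X, S) = -21*0 = 0)
(-20773 - 28138) + H(h, 131) = (-20773 - 28138) + 0 = -48911 + 0 = -48911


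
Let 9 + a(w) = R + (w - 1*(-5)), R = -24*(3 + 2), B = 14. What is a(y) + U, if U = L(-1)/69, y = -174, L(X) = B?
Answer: -20548/69 ≈ -297.80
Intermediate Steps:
L(X) = 14
R = -120 (R = -24*5 = -4*30 = -120)
U = 14/69 ≈ 0.20290
a(w) = -124 + w (a(w) = -9 + (-120 + (w - 1*(-5))) = -9 + (-120 + (w + 5)) = -9 + (-120 + (5 + w)) = -9 + (-115 + w) = -124 + w)
a(y) + U = (-124 - 174) + 14/69 = -298 + 14/69 = -20548/69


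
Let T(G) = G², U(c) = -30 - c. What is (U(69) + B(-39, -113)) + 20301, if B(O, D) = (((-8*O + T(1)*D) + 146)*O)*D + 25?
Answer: 1540642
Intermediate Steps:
B(O, D) = 25 + D*O*(146 + D - 8*O) (B(O, D) = (((-8*O + 1²*D) + 146)*O)*D + 25 = (((-8*O + 1*D) + 146)*O)*D + 25 = (((-8*O + D) + 146)*O)*D + 25 = (((D - 8*O) + 146)*O)*D + 25 = ((146 + D - 8*O)*O)*D + 25 = (O*(146 + D - 8*O))*D + 25 = D*O*(146 + D - 8*O) + 25 = 25 + D*O*(146 + D - 8*O))
(U(69) + B(-39, -113)) + 20301 = ((-30 - 1*69) + (25 - 39*(-113)² - 8*(-113)*(-39)² + 146*(-113)*(-39))) + 20301 = ((-30 - 69) + (25 - 39*12769 - 8*(-113)*1521 + 643422)) + 20301 = (-99 + (25 - 497991 + 1374984 + 643422)) + 20301 = (-99 + 1520440) + 20301 = 1520341 + 20301 = 1540642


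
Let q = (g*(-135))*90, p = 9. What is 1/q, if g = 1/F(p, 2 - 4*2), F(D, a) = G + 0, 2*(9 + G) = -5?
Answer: 23/24300 ≈ 0.00094650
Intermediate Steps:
G = -23/2 (G = -9 + (½)*(-5) = -9 - 5/2 = -23/2 ≈ -11.500)
F(D, a) = -23/2 (F(D, a) = -23/2 + 0 = -23/2)
g = -2/23 (g = 1/(-23/2) = -2/23 ≈ -0.086957)
q = 24300/23 (q = -2/23*(-135)*90 = (270/23)*90 = 24300/23 ≈ 1056.5)
1/q = 1/(24300/23) = 23/24300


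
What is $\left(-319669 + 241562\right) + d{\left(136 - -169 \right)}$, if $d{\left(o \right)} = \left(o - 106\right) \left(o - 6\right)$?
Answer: $-18606$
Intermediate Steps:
$d{\left(o \right)} = \left(-106 + o\right) \left(-6 + o\right)$
$\left(-319669 + 241562\right) + d{\left(136 - -169 \right)} = \left(-319669 + 241562\right) + \left(636 + \left(136 - -169\right)^{2} - 112 \left(136 - -169\right)\right) = -78107 + \left(636 + \left(136 + 169\right)^{2} - 112 \left(136 + 169\right)\right) = -78107 + \left(636 + 305^{2} - 34160\right) = -78107 + \left(636 + 93025 - 34160\right) = -78107 + 59501 = -18606$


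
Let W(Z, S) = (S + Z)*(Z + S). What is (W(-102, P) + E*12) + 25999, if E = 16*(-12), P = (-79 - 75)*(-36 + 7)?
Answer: 19068191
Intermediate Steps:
P = 4466 (P = -154*(-29) = 4466)
E = -192
W(Z, S) = (S + Z)**2 (W(Z, S) = (S + Z)*(S + Z) = (S + Z)**2)
(W(-102, P) + E*12) + 25999 = ((4466 - 102)**2 - 192*12) + 25999 = (4364**2 - 2304) + 25999 = (19044496 - 2304) + 25999 = 19042192 + 25999 = 19068191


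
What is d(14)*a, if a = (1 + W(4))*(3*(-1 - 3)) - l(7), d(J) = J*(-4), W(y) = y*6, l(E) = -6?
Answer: 16464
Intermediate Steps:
W(y) = 6*y
d(J) = -4*J
a = -294 (a = (1 + 6*4)*(3*(-1 - 3)) - 1*(-6) = (1 + 24)*(3*(-4)) + 6 = 25*(-12) + 6 = -300 + 6 = -294)
d(14)*a = -4*14*(-294) = -56*(-294) = 16464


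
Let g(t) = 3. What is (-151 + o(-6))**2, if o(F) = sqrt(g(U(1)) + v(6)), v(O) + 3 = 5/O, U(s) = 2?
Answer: (906 - sqrt(30))**2/36 ≈ 22526.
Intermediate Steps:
v(O) = -3 + 5/O
o(F) = sqrt(30)/6 (o(F) = sqrt(3 + (-3 + 5/6)) = sqrt(3 - 13/6) = sqrt(5/6) = sqrt(30)/6)
(-151 + o(-6))**2 = (-151 + sqrt(30)/6)**2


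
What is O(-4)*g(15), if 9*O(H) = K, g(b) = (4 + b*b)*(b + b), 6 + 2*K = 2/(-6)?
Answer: -21755/9 ≈ -2417.2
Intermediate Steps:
K = -19/6 (K = -3 + (2/(-6))/2 = -3 + (2*(-1/6))/2 = -3 + (1/2)*(-1/3) = -3 - 1/6 = -19/6 ≈ -3.1667)
g(b) = 2*b*(4 + b**2) (g(b) = (4 + b**2)*(2*b) = 2*b*(4 + b**2))
O(H) = -19/54 (O(H) = (1/9)*(-19/6) = -19/54)
O(-4)*g(15) = -19*15*(4 + 15**2)/27 = -19*15*(4 + 225)/27 = -19*15*229/27 = -19/54*6870 = -21755/9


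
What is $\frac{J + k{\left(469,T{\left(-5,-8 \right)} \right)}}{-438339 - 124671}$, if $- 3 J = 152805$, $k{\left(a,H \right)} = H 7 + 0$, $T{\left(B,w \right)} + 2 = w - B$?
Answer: $\frac{1699}{18767} \approx 0.090531$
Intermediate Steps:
$T{\left(B,w \right)} = -2 + w - B$ ($T{\left(B,w \right)} = -2 - \left(B - w\right) = -2 + w - B$)
$k{\left(a,H \right)} = 7 H$ ($k{\left(a,H \right)} = 7 H + 0 = 7 H$)
$J = -50935$ ($J = \left(- \frac{1}{3}\right) 152805 = -50935$)
$\frac{J + k{\left(469,T{\left(-5,-8 \right)} \right)}}{-438339 - 124671} = \frac{-50935 + 7 \left(-2 - 8 - -5\right)}{-438339 - 124671} = \frac{-50935 + 7 \left(-2 - 8 + 5\right)}{-563010} = \left(-50935 + 7 \left(-5\right)\right) \left(- \frac{1}{563010}\right) = \left(-50935 - 35\right) \left(- \frac{1}{563010}\right) = \left(-50970\right) \left(- \frac{1}{563010}\right) = \frac{1699}{18767}$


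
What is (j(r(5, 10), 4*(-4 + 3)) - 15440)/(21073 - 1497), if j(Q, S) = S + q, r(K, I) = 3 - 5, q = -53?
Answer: -15497/19576 ≈ -0.79163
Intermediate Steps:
r(K, I) = -2
j(Q, S) = -53 + S (j(Q, S) = S - 53 = -53 + S)
(j(r(5, 10), 4*(-4 + 3)) - 15440)/(21073 - 1497) = ((-53 + 4*(-4 + 3)) - 15440)/(21073 - 1497) = ((-53 + 4*(-1)) - 15440)/19576 = ((-53 - 4) - 15440)*(1/19576) = (-57 - 15440)*(1/19576) = -15497*1/19576 = -15497/19576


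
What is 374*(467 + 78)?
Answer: 203830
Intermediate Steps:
374*(467 + 78) = 374*545 = 203830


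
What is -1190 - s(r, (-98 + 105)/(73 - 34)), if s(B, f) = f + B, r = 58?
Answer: -48679/39 ≈ -1248.2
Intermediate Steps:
s(B, f) = B + f
-1190 - s(r, (-98 + 105)/(73 - 34)) = -1190 - (58 + (-98 + 105)/(73 - 34)) = -1190 - (58 + 7/39) = -1190 - 1*2269/39 = -1190 - 2269/39 = -48679/39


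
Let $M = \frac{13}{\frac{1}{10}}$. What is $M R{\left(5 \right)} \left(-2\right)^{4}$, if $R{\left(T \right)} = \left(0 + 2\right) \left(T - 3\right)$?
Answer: $8320$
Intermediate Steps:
$M = 130$ ($M = 13 \frac{1}{\frac{1}{10}} = 13 \cdot 10 = 130$)
$R{\left(T \right)} = -6 + 2 T$ ($R{\left(T \right)} = 2 \left(-3 + T\right) = -6 + 2 T$)
$M R{\left(5 \right)} \left(-2\right)^{4} = 130 \left(-6 + 2 \cdot 5\right) \left(-2\right)^{4} = 130 \left(-6 + 10\right) 16 = 130 \cdot 4 \cdot 16 = 520 \cdot 16 = 8320$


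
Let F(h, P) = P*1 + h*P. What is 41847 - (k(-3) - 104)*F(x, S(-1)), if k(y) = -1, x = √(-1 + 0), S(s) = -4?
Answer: 41427 - 420*I ≈ 41427.0 - 420.0*I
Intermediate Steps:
x = I (x = √(-1) = I ≈ 1.0*I)
F(h, P) = P + P*h
41847 - (k(-3) - 104)*F(x, S(-1)) = 41847 - (-1 - 104)*(-4*(1 + I)) = 41847 - (-105)*(-4 - 4*I) = 41847 - (420 + 420*I) = 41847 + (-420 - 420*I) = 41427 - 420*I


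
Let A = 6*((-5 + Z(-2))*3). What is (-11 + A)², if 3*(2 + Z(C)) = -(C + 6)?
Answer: 25921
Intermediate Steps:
Z(C) = -4 - C/3 (Z(C) = -2 + (-(C + 6))/3 = -2 + (-(6 + C))/3 = -2 + (-6 - C)/3 = -2 + (-2 - C/3) = -4 - C/3)
A = -150 (A = 6*((-5 + (-4 - ⅓*(-2)))*3) = 6*((-5 + (-4 + ⅔))*3) = 6*((-5 - 10/3)*3) = 6*(-25/3*3) = 6*(-25) = -150)
(-11 + A)² = (-11 - 150)² = (-161)² = 25921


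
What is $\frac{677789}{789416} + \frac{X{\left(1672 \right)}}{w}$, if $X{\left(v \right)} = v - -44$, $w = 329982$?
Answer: $\frac{37502134609}{43415511752} \approx 0.8638$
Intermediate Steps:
$X{\left(v \right)} = 44 + v$ ($X{\left(v \right)} = v + 44 = 44 + v$)
$\frac{677789}{789416} + \frac{X{\left(1672 \right)}}{w} = \frac{677789}{789416} + \frac{44 + 1672}{329982} = 677789 \cdot \frac{1}{789416} + 1716 \cdot \frac{1}{329982} = \frac{677789}{789416} + \frac{286}{54997} = \frac{37502134609}{43415511752}$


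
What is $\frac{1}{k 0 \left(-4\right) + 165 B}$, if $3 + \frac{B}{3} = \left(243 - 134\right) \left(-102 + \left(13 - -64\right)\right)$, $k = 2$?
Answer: $- \frac{1}{1350360} \approx -7.4054 \cdot 10^{-7}$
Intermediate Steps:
$B = -8184$ ($B = -9 + 3 \left(243 - 134\right) \left(-102 + \left(13 - -64\right)\right) = -9 + 3 \left(243 - 134\right) \left(-102 + \left(13 + 64\right)\right) = -9 + 3 \left(243 - 134\right) \left(-102 + 77\right) = -9 + 3 \cdot 109 \left(-25\right) = -9 + 3 \left(-2725\right) = -9 - 8175 = -8184$)
$\frac{1}{k 0 \left(-4\right) + 165 B} = \frac{1}{2 \cdot 0 \left(-4\right) + 165 \left(-8184\right)} = \frac{1}{0 \left(-4\right) - 1350360} = \frac{1}{0 - 1350360} = \frac{1}{-1350360} = - \frac{1}{1350360}$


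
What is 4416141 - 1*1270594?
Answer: 3145547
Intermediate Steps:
4416141 - 1*1270594 = 4416141 - 1270594 = 3145547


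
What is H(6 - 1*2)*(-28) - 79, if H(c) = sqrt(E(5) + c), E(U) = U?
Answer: -163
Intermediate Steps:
H(c) = sqrt(5 + c)
H(6 - 1*2)*(-28) - 79 = sqrt(5 + (6 - 1*2))*(-28) - 79 = sqrt(5 + (6 - 2))*(-28) - 79 = sqrt(5 + 4)*(-28) - 79 = sqrt(9)*(-28) - 79 = 3*(-28) - 79 = -84 - 79 = -163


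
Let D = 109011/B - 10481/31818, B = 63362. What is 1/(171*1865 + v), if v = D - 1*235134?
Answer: 504013029/42227416686368 ≈ 1.1936e-5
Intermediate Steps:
D = 701103719/504013029 (D = 109011/63362 - 10481/31818 = 701103719/504013029 ≈ 1.3910)
v = -118509898457167/504013029 (v = 701103719/504013029 - 1*235134 = 701103719/504013029 - 235134 = -118509898457167/504013029 ≈ -2.3513e+5)
1/(171*1865 + v) = 1/(171*1865 - 118509898457167/504013029) = 1/(318915 - 118509898457167/504013029) = 1/(42227416686368/504013029) = 504013029/42227416686368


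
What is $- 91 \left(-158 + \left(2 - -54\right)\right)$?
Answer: $9282$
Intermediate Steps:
$- 91 \left(-158 + \left(2 - -54\right)\right) = - 91 \left(-158 + \left(2 + 54\right)\right) = - 91 \left(-158 + 56\right) = \left(-91\right) \left(-102\right) = 9282$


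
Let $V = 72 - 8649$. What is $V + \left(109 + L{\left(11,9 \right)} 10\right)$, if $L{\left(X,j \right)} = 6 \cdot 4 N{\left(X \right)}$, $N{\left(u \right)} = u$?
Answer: $-5828$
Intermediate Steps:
$L{\left(X,j \right)} = 24 X$ ($L{\left(X,j \right)} = 6 \cdot 4 X = 24 X$)
$V = -8577$ ($V = 72 - 8649 = -8577$)
$V + \left(109 + L{\left(11,9 \right)} 10\right) = -8577 + \left(109 + 24 \cdot 11 \cdot 10\right) = -8577 + \left(109 + 264 \cdot 10\right) = -8577 + \left(109 + 2640\right) = -8577 + 2749 = -5828$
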